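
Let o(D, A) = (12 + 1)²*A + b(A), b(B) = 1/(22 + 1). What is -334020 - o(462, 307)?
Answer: -8875770/23 ≈ -3.8590e+5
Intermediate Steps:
b(B) = 1/23
o(D, A) = 1/23 + 169*A (o(D, A) = (12 + 1)²*A + 1/23 = 13²*A + 1/23 = 169*A + 1/23 = 1/23 + 169*A)
-334020 - o(462, 307) = -334020 - (1/23 + 169*307) = -334020 - (1/23 + 51883) = -334020 - 1*1193310/23 = -334020 - 1193310/23 = -8875770/23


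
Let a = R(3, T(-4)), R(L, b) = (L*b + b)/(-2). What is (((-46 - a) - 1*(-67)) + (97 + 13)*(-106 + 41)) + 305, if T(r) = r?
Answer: -6832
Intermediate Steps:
R(L, b) = -b/2 - L*b/2 (R(L, b) = (b + L*b)*(-½) = -b/2 - L*b/2)
a = 8 (a = -½*(-4)*(1 + 3) = -½*(-4)*4 = 8)
(((-46 - a) - 1*(-67)) + (97 + 13)*(-106 + 41)) + 305 = (((-46 - 1*8) - 1*(-67)) + (97 + 13)*(-106 + 41)) + 305 = (((-46 - 8) + 67) + 110*(-65)) + 305 = ((-54 + 67) - 7150) + 305 = (13 - 7150) + 305 = -7137 + 305 = -6832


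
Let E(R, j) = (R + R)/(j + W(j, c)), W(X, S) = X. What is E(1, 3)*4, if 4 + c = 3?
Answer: 4/3 ≈ 1.3333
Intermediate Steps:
c = -1 (c = -4 + 3 = -1)
E(R, j) = R/j (E(R, j) = (R + R)/(j + j) = (2*R)/((2*j)) = (2*R)*(1/(2*j)) = R/j)
E(1, 3)*4 = (1/3)*4 = (1*(⅓))*4 = (⅓)*4 = 4/3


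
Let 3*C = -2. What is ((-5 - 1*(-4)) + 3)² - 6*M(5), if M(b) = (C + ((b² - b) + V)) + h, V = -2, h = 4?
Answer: -124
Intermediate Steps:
C = -⅔ (C = (⅓)*(-2) = -⅔ ≈ -0.66667)
M(b) = 4/3 + b² - b (M(b) = (-⅔ + ((b² - b) - 2)) + 4 = (-⅔ + (-2 + b² - b)) + 4 = (-8/3 + b² - b) + 4 = 4/3 + b² - b)
((-5 - 1*(-4)) + 3)² - 6*M(5) = ((-5 - 1*(-4)) + 3)² - 6*(4/3 + 5² - 1*5) = ((-5 + 4) + 3)² - 6*(4/3 + 25 - 5) = (-1 + 3)² - 6*64/3 = 2² - 128 = 4 - 128 = -124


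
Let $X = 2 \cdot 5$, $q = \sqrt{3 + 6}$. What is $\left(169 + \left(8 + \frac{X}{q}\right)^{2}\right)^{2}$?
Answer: $\frac{7166329}{81} \approx 88473.0$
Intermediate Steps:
$q = 3$ ($q = \sqrt{9} = 3$)
$X = 10$
$\left(169 + \left(8 + \frac{X}{q}\right)^{2}\right)^{2} = \left(169 + \left(8 + \frac{10}{3}\right)^{2}\right)^{2} = \left(169 + \left(\frac{34}{3}\right)^{2}\right)^{2} = \left(169 + \frac{1156}{9}\right)^{2} = \left(\frac{2677}{9}\right)^{2} = \frac{7166329}{81}$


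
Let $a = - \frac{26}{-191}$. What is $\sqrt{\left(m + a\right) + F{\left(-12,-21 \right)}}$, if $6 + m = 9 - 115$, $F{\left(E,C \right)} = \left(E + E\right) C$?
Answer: $\frac{3 \sqrt{1589502}}{191} \approx 19.802$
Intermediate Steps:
$F{\left(E,C \right)} = 2 C E$ ($F{\left(E,C \right)} = 2 E C = 2 C E$)
$a = \frac{26}{191}$ ($a = \left(-26\right) \left(- \frac{1}{191}\right) = \frac{26}{191} \approx 0.13613$)
$m = -112$ ($m = -6 + \left(9 - 115\right) = -6 - 106 = -112$)
$\sqrt{\left(m + a\right) + F{\left(-12,-21 \right)}} = \sqrt{\left(-112 + \frac{26}{191}\right) + 2 \left(-21\right) \left(-12\right)} = \sqrt{- \frac{21366}{191} + 504} = \sqrt{\frac{74898}{191}} = \frac{3 \sqrt{1589502}}{191}$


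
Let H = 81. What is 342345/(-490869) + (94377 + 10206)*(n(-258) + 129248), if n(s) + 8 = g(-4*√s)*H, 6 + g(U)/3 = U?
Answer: 2186629122480323/163623 - 101654676*I*√258 ≈ 1.3364e+10 - 1.6328e+9*I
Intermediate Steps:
g(U) = -18 + 3*U
n(s) = -1466 - 972*√s (n(s) = -8 + (-18 + 3*(-4*√s))*81 = -8 + (-18 - 12*√s)*81 = -8 + (-1458 - 972*√s) = -1466 - 972*√s)
342345/(-490869) + (94377 + 10206)*(n(-258) + 129248) = 342345/(-490869) + (94377 + 10206)*((-1466 - 972*I*√258) + 129248) = 342345*(-1/490869) + 104583*((-1466 - 972*I*√258) + 129248) = -114115/163623 + 104583*((-1466 - 972*I*√258) + 129248) = -114115/163623 + 104583*(127782 - 972*I*√258) = -114115/163623 + (13363824906 - 101654676*I*√258) = 2186629122480323/163623 - 101654676*I*√258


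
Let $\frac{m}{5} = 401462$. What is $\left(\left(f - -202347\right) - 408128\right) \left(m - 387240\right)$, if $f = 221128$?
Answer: $24863214290$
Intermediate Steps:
$m = 2007310$ ($m = 5 \cdot 401462 = 2007310$)
$\left(\left(f - -202347\right) - 408128\right) \left(m - 387240\right) = \left(\left(221128 - -202347\right) - 408128\right) \left(2007310 - 387240\right) = \left(\left(221128 + 202347\right) - 408128\right) 1620070 = \left(423475 - 408128\right) 1620070 = 15347 \cdot 1620070 = 24863214290$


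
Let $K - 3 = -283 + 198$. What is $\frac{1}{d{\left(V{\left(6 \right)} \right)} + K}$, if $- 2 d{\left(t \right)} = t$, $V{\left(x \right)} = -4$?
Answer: $- \frac{1}{80} \approx -0.0125$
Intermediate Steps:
$K = -82$ ($K = 3 + \left(-283 + 198\right) = 3 - 85 = -82$)
$d{\left(t \right)} = - \frac{t}{2}$
$\frac{1}{d{\left(V{\left(6 \right)} \right)} + K} = \frac{1}{\left(- \frac{1}{2}\right) \left(-4\right) - 82} = \frac{1}{2 - 82} = \frac{1}{-80} = - \frac{1}{80}$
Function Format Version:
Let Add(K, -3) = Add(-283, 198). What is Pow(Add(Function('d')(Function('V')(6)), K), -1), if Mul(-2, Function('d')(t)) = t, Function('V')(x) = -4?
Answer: Rational(-1, 80) ≈ -0.012500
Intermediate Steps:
K = -82 (K = Add(3, Add(-283, 198)) = Add(3, -85) = -82)
Function('d')(t) = Mul(Rational(-1, 2), t)
Pow(Add(Function('d')(Function('V')(6)), K), -1) = Pow(Add(Mul(Rational(-1, 2), -4), -82), -1) = Pow(Add(2, -82), -1) = Pow(-80, -1) = Rational(-1, 80)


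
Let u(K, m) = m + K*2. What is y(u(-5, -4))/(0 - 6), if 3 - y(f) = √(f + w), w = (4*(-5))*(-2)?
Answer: -½ + √26/6 ≈ 0.34984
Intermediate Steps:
w = 40 (w = -20*(-2) = 40)
u(K, m) = m + 2*K
y(f) = 3 - √(40 + f) (y(f) = 3 - √(f + 40) = 3 - √(40 + f))
y(u(-5, -4))/(0 - 6) = (3 - √(40 + (-4 + 2*(-5))))/(0 - 6) = (3 - √(40 + (-4 - 10)))/(-6) = (3 - √(40 - 14))*(-⅙) = (3 - √26)*(-⅙) = -½ + √26/6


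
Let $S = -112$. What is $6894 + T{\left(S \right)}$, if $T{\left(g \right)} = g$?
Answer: $6782$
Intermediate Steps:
$6894 + T{\left(S \right)} = 6894 - 112 = 6782$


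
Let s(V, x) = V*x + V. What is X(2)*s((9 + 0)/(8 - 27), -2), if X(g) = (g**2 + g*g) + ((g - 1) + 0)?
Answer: 81/19 ≈ 4.2632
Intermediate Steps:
s(V, x) = V + V*x
X(g) = -1 + g + 2*g**2 (X(g) = (g**2 + g**2) + ((-1 + g) + 0) = 2*g**2 + (-1 + g) = -1 + g + 2*g**2)
X(2)*s((9 + 0)/(8 - 27), -2) = (-1 + 2 + 2*2**2)*(((9 + 0)/(8 - 27))*(1 - 2)) = (-1 + 2 + 2*4)*((9/(-19))*(-1)) = (-1 + 2 + 8)*((9*(-1/19))*(-1)) = 9*(-9/19*(-1)) = 9*(9/19) = 81/19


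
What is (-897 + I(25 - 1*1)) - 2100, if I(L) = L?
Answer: -2973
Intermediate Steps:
(-897 + I(25 - 1*1)) - 2100 = (-897 + (25 - 1*1)) - 2100 = (-897 + (25 - 1)) - 2100 = (-897 + 24) - 2100 = -873 - 2100 = -2973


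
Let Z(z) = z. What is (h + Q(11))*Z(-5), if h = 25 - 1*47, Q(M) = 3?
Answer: 95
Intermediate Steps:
h = -22 (h = 25 - 47 = -22)
(h + Q(11))*Z(-5) = (-22 + 3)*(-5) = -19*(-5) = 95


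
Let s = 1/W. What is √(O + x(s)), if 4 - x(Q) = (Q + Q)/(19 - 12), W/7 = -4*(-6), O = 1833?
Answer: √3240465/42 ≈ 42.860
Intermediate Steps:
W = 168 (W = 7*(-4*(-6)) = 7*24 = 168)
s = 1/168 ≈ 0.0059524
x(Q) = 4 - 2*Q/7 (x(Q) = 4 - (Q + Q)/(19 - 12) = 4 - 2*Q/7)
√(O + x(s)) = √(1833 + (4 - 2/7*1/168)) = √(1833 + (4 - 1/588)) = √(1833 + 2351/588) = √(1080155/588) = √3240465/42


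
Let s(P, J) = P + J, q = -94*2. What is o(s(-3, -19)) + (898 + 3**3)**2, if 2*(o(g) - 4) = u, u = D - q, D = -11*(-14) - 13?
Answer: 1711587/2 ≈ 8.5579e+5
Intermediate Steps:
q = -188
s(P, J) = J + P
D = 141 (D = 154 - 13 = 141)
u = 329 (u = 141 - 1*(-188) = 141 + 188 = 329)
o(g) = 337/2 (o(g) = 4 + (1/2)*329 = 4 + 329/2 = 337/2)
o(s(-3, -19)) + (898 + 3**3)**2 = 337/2 + (898 + 3**3)**2 = 337/2 + (898 + 27)**2 = 337/2 + 925**2 = 337/2 + 855625 = 1711587/2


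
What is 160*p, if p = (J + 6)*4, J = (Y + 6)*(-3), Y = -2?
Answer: -3840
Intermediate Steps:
J = -12 (J = (-2 + 6)*(-3) = 4*(-3) = -12)
p = -24 (p = (-12 + 6)*4 = -6*4 = -24)
160*p = 160*(-24) = -3840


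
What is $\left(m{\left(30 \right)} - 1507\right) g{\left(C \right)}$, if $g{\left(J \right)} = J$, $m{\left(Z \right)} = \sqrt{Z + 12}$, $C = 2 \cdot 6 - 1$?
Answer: $-16577 + 11 \sqrt{42} \approx -16506.0$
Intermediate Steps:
$C = 11$ ($C = 12 - 1 = 11$)
$m{\left(Z \right)} = \sqrt{12 + Z}$
$\left(m{\left(30 \right)} - 1507\right) g{\left(C \right)} = \left(\sqrt{12 + 30} - 1507\right) 11 = \left(\sqrt{42} - 1507\right) 11 = \left(-1507 + \sqrt{42}\right) 11 = -16577 + 11 \sqrt{42}$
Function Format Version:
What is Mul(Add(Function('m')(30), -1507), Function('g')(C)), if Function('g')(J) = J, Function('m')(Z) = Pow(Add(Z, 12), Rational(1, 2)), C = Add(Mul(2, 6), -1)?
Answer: Add(-16577, Mul(11, Pow(42, Rational(1, 2)))) ≈ -16506.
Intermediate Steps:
C = 11 (C = Add(12, -1) = 11)
Function('m')(Z) = Pow(Add(12, Z), Rational(1, 2))
Mul(Add(Function('m')(30), -1507), Function('g')(C)) = Mul(Add(Pow(Add(12, 30), Rational(1, 2)), -1507), 11) = Mul(Add(Pow(42, Rational(1, 2)), -1507), 11) = Mul(Add(-1507, Pow(42, Rational(1, 2))), 11) = Add(-16577, Mul(11, Pow(42, Rational(1, 2))))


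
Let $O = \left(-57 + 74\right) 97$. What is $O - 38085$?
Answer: $-36436$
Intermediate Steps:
$O = 1649$ ($O = 17 \cdot 97 = 1649$)
$O - 38085 = 1649 - 38085 = -36436$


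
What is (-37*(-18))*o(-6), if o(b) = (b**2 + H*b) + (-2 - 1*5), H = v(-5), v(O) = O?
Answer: 39294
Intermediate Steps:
H = -5
o(b) = -7 + b**2 - 5*b (o(b) = (b**2 - 5*b) + (-2 - 1*5) = (b**2 - 5*b) + (-2 - 5) = (b**2 - 5*b) - 7 = -7 + b**2 - 5*b)
(-37*(-18))*o(-6) = (-37*(-18))*(-7 + (-6)**2 - 5*(-6)) = 666*(-7 + 36 + 30) = 666*59 = 39294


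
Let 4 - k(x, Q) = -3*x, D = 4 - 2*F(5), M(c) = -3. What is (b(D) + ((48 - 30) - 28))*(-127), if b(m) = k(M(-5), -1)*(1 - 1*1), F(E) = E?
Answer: 1270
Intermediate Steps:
D = -6 (D = 4 - 2*5 = 4 - 10 = -6)
k(x, Q) = 4 + 3*x (k(x, Q) = 4 - (-3)*x = 4 + 3*x)
b(m) = 0 (b(m) = (4 + 3*(-3))*(1 - 1*1) = (4 - 9)*(1 - 1) = -5*0 = 0)
(b(D) + ((48 - 30) - 28))*(-127) = (0 + ((48 - 30) - 28))*(-127) = (0 + (18 - 28))*(-127) = (0 - 10)*(-127) = -10*(-127) = 1270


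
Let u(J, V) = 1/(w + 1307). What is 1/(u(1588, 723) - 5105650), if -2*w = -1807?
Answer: -4421/22572078648 ≈ -1.9586e-7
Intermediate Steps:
w = 1807/2 (w = -½*(-1807) = 1807/2 ≈ 903.50)
u(J, V) = 2/4421 (u(J, V) = 1/(1807/2 + 1307) = 1/(4421/2) = 2/4421)
1/(u(1588, 723) - 5105650) = 1/(2/4421 - 5105650) = 1/(-22572078648/4421) = -4421/22572078648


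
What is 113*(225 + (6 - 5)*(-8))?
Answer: 24521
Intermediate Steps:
113*(225 + (6 - 5)*(-8)) = 113*(225 + 1*(-8)) = 113*(225 - 8) = 113*217 = 24521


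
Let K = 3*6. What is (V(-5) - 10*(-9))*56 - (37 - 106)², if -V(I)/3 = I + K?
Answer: -1905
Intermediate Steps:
K = 18
V(I) = -54 - 3*I (V(I) = -3*(I + 18) = -3*(18 + I) = -54 - 3*I)
(V(-5) - 10*(-9))*56 - (37 - 106)² = ((-54 - 3*(-5)) - 10*(-9))*56 - (37 - 106)² = ((-54 + 15) + 90)*56 - 1*(-69)² = (-39 + 90)*56 - 1*4761 = 51*56 - 4761 = 2856 - 4761 = -1905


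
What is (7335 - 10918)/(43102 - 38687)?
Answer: -3583/4415 ≈ -0.81155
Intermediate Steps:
(7335 - 10918)/(43102 - 38687) = -3583/4415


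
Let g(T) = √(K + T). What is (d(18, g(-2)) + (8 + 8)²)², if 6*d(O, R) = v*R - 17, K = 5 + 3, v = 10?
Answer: 2307961/36 + 7595*√6/9 ≈ 66177.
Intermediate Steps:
K = 8
g(T) = √(8 + T)
d(O, R) = -17/6 + 5*R/3 (d(O, R) = (10*R - 17)/6 = (-17 + 10*R)/6 = -17/6 + 5*R/3)
(d(18, g(-2)) + (8 + 8)²)² = ((-17/6 + 5*√(8 - 2)/3) + (8 + 8)²)² = ((-17/6 + 5*√6/3) + 16²)² = ((-17/6 + 5*√6/3) + 256)² = (1519/6 + 5*√6/3)²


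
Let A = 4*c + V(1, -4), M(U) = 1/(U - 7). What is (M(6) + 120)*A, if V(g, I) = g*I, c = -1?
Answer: -952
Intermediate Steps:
V(g, I) = I*g
M(U) = 1/(-7 + U)
A = -8 (A = 4*(-1) - 4*1 = -4 - 4 = -8)
(M(6) + 120)*A = (1/(-7 + 6) + 120)*(-8) = (1/(-1) + 120)*(-8) = (-1 + 120)*(-8) = 119*(-8) = -952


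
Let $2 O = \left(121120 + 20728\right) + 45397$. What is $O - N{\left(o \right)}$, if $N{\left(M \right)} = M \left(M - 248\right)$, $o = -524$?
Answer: $- \frac{621811}{2} \approx -3.1091 \cdot 10^{5}$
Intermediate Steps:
$O = \frac{187245}{2}$ ($O = \frac{\left(121120 + 20728\right) + 45397}{2} = \frac{141848 + 45397}{2} = \frac{1}{2} \cdot 187245 = \frac{187245}{2} \approx 93623.0$)
$N{\left(M \right)} = M \left(-248 + M\right)$ ($N{\left(M \right)} = M \left(M - 248\right) = M \left(-248 + M\right)$)
$O - N{\left(o \right)} = \frac{187245}{2} - - 524 \left(-248 - 524\right) = \frac{187245}{2} - \left(-524\right) \left(-772\right) = \frac{187245}{2} - 404528 = - \frac{621811}{2}$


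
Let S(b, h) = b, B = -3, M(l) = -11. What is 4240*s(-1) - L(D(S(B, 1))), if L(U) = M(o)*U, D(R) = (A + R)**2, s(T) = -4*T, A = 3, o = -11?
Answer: 16960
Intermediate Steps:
D(R) = (3 + R)**2
L(U) = -11*U
4240*s(-1) - L(D(S(B, 1))) = 4240*(-4*(-1)) - (-11)*(3 - 3)**2 = 4240*4 - (-11)*0**2 = 16960 - (-11)*0 = 16960 - 1*0 = 16960 + 0 = 16960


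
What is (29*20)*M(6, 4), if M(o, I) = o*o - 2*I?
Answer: 16240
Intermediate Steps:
M(o, I) = o² - 2*I
(29*20)*M(6, 4) = (29*20)*(6² - 2*4) = 580*(36 - 8) = 580*28 = 16240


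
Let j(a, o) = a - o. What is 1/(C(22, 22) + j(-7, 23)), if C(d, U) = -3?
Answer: -1/33 ≈ -0.030303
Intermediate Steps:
1/(C(22, 22) + j(-7, 23)) = 1/(-3 + (-7 - 1*23)) = 1/(-3 + (-7 - 23)) = 1/(-3 - 30) = 1/(-33) = -1/33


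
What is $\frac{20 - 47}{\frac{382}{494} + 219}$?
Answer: $- \frac{6669}{54284} \approx -0.12285$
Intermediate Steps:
$\frac{20 - 47}{\frac{382}{494} + 219} = - \frac{27}{382 \cdot \frac{1}{494} + 219} = - \frac{27}{\frac{191}{247} + 219} = - \frac{27}{\frac{54284}{247}} = \left(-27\right) \frac{247}{54284} = - \frac{6669}{54284}$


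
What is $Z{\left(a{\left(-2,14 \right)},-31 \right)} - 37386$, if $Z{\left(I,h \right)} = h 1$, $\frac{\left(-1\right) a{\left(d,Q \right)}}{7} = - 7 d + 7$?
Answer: $-37417$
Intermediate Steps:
$a{\left(d,Q \right)} = -49 + 49 d$ ($a{\left(d,Q \right)} = - 7 \left(- 7 d + 7\right) = - 7 \left(7 - 7 d\right) = -49 + 49 d$)
$Z{\left(I,h \right)} = h$
$Z{\left(a{\left(-2,14 \right)},-31 \right)} - 37386 = -31 - 37386 = -37417$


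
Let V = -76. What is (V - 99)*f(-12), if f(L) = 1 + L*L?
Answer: -25375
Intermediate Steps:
f(L) = 1 + L**2
(V - 99)*f(-12) = (-76 - 99)*(1 + (-12)**2) = -175*(1 + 144) = -175*145 = -25375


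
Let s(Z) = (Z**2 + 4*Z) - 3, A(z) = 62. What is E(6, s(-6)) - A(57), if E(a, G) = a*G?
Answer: -8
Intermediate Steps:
s(Z) = -3 + Z**2 + 4*Z
E(a, G) = G*a
E(6, s(-6)) - A(57) = (-3 + (-6)**2 + 4*(-6))*6 - 1*62 = (-3 + 36 - 24)*6 - 62 = 9*6 - 62 = 54 - 62 = -8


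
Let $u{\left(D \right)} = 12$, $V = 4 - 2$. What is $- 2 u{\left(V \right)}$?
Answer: $-24$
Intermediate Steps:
$V = 2$ ($V = 4 - 2 = 2$)
$- 2 u{\left(V \right)} = \left(-2\right) 12 = -24$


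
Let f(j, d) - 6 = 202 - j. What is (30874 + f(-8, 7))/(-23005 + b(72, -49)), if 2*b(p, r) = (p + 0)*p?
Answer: -31090/20413 ≈ -1.5230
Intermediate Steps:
f(j, d) = 208 - j (f(j, d) = 6 + (202 - j) = 208 - j)
b(p, r) = p²/2 (b(p, r) = ((p + 0)*p)/2 = (p*p)/2 = p²/2)
(30874 + f(-8, 7))/(-23005 + b(72, -49)) = (30874 + (208 - 1*(-8)))/(-23005 + (½)*72²) = (30874 + (208 + 8))/(-23005 + (½)*5184) = (30874 + 216)/(-23005 + 2592) = 31090/(-20413) = 31090*(-1/20413) = -31090/20413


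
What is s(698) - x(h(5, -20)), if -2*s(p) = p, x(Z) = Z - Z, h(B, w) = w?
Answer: -349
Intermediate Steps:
x(Z) = 0
s(p) = -p/2
s(698) - x(h(5, -20)) = -1/2*698 - 1*0 = -349 + 0 = -349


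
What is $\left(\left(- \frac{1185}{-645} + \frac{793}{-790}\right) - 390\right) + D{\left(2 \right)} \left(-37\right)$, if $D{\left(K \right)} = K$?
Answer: $- \frac{15733769}{33970} \approx -463.17$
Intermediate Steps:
$\left(\left(- \frac{1185}{-645} + \frac{793}{-790}\right) - 390\right) + D{\left(2 \right)} \left(-37\right) = \left(\left(- \frac{1185}{-645} + \frac{793}{-790}\right) - 390\right) + 2 \left(-37\right) = \left(\left(\left(-1185\right) \left(- \frac{1}{645}\right) + 793 \left(- \frac{1}{790}\right)\right) - 390\right) - 74 = \left(\left(\frac{79}{43} - \frac{793}{790}\right) - 390\right) - 74 = \left(\frac{28311}{33970} - 390\right) - 74 = - \frac{13219989}{33970} - 74 = - \frac{15733769}{33970}$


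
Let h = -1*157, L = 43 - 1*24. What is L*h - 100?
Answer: -3083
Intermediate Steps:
L = 19 (L = 43 - 24 = 19)
h = -157
L*h - 100 = 19*(-157) - 100 = -2983 - 100 = -3083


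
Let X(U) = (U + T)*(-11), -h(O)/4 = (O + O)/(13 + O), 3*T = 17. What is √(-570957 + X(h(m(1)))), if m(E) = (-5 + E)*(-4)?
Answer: I*√4321677846/87 ≈ 755.63*I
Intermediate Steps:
T = 17/3 (T = (⅓)*17 = 17/3 ≈ 5.6667)
m(E) = 20 - 4*E
h(O) = -8*O/(13 + O) (h(O) = -4*(O + O)/(13 + O) = -4*2*O/(13 + O) = -8*O/(13 + O))
X(U) = -187/3 - 11*U (X(U) = (U + 17/3)*(-11) = (17/3 + U)*(-11) = -187/3 - 11*U)
√(-570957 + X(h(m(1)))) = √(-570957 + (-187/3 - (-88)*(20 - 4*1)/(13 + (20 - 4*1)))) = √(-570957 + (-187/3 - (-88)*(20 - 4)/(13 + (20 - 4)))) = √(-570957 + (-187/3 - (-88)*16/(13 + 16))) = √(-570957 + (-187/3 - (-88)*16/29)) = √(-570957 + (-187/3 - 11*(-128/29))) = √(-570957 + (-187/3 + 1408/29)) = √(-570957 - 1199/87) = √(-49674458/87) = I*√4321677846/87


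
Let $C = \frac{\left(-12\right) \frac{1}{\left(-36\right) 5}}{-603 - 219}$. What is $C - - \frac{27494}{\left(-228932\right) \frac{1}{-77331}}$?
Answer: $\frac{3276910956086}{352841445} \approx 9287.2$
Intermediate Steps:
$C = - \frac{1}{12330}$ ($C = \frac{\left(-12\right) \frac{1}{-180}}{-822} = - \frac{\left(-12\right) \left(- \frac{1}{180}\right)}{822} = \left(- \frac{1}{822}\right) \frac{1}{15} = - \frac{1}{12330} \approx -8.1103 \cdot 10^{-5}$)
$C - - \frac{27494}{\left(-228932\right) \frac{1}{-77331}} = - \frac{1}{12330} - - \frac{27494}{\left(-228932\right) \frac{1}{-77331}} = - \frac{1}{12330} - - \frac{27494}{\left(-228932\right) \left(- \frac{1}{77331}\right)} = - \frac{1}{12330} - - \frac{27494}{\frac{228932}{77331}} = - \frac{1}{12330} - \left(-27494\right) \frac{77331}{228932} = - \frac{1}{12330} - - \frac{1063069257}{114466} = - \frac{1}{12330} + \frac{1063069257}{114466} = \frac{3276910956086}{352841445}$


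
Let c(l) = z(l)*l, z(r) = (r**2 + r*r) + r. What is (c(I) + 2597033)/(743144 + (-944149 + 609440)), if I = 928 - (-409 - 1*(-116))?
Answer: 3644721596/408435 ≈ 8923.6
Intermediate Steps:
z(r) = r + 2*r**2 (z(r) = (r**2 + r**2) + r = 2*r**2 + r = r + 2*r**2)
I = 1221 (I = 928 - (-409 + 116) = 928 - 1*(-293) = 928 + 293 = 1221)
c(l) = l**2*(1 + 2*l) (c(l) = (l*(1 + 2*l))*l = l**2*(1 + 2*l))
(c(I) + 2597033)/(743144 + (-944149 + 609440)) = (1221**2*(1 + 2*1221) + 2597033)/(743144 + (-944149 + 609440)) = (1490841*(1 + 2442) + 2597033)/(743144 - 334709) = (1490841*2443 + 2597033)/408435 = (3642124563 + 2597033)*(1/408435) = 3644721596*(1/408435) = 3644721596/408435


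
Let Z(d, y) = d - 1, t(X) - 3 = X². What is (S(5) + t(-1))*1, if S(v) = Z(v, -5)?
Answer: 8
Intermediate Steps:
t(X) = 3 + X²
Z(d, y) = -1 + d
S(v) = -1 + v
(S(5) + t(-1))*1 = ((-1 + 5) + (3 + (-1)²))*1 = (4 + (3 + 1))*1 = (4 + 4)*1 = 8*1 = 8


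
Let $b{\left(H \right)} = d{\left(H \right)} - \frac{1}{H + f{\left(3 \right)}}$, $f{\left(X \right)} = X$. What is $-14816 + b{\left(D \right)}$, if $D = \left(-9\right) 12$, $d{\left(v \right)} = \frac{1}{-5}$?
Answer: $- \frac{311140}{21} \approx -14816.0$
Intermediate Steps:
$d{\left(v \right)} = - \frac{1}{5}$
$D = -108$
$b{\left(H \right)} = - \frac{1}{5} - \frac{1}{3 + H}$ ($b{\left(H \right)} = - \frac{1}{5} - \frac{1}{H + 3} = - \frac{1}{5} - \frac{1}{3 + H}$)
$-14816 + b{\left(D \right)} = -14816 + \frac{-8 - -108}{5 \left(3 - 108\right)} = -14816 + \frac{-8 + 108}{5 \left(-105\right)} = -14816 + \frac{1}{5} \left(- \frac{1}{105}\right) 100 = -14816 - \frac{4}{21} = - \frac{311140}{21}$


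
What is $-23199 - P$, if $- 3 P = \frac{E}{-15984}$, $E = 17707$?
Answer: $- \frac{1112456155}{47952} \approx -23199.0$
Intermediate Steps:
$P = \frac{17707}{47952}$ ($P = - \frac{17707 \frac{1}{-15984}}{3} = - \frac{17707 \left(- \frac{1}{15984}\right)}{3} = \left(- \frac{1}{3}\right) \left(- \frac{17707}{15984}\right) = \frac{17707}{47952} \approx 0.36927$)
$-23199 - P = -23199 - \frac{17707}{47952} = - \frac{1112456155}{47952}$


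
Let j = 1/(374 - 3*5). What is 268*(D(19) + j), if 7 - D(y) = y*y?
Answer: -34058780/359 ≈ -94871.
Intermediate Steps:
D(y) = 7 - y² (D(y) = 7 - y*y = 7 - y²)
j = 1/359 (j = 1/(374 - 15) = 1/359 ≈ 0.0027855)
268*(D(19) + j) = 268*((7 - 1*19²) + 1/359) = 268*((7 - 1*361) + 1/359) = 268*((7 - 361) + 1/359) = 268*(-354 + 1/359) = 268*(-127085/359) = -34058780/359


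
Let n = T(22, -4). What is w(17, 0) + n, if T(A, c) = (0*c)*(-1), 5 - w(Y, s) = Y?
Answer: -12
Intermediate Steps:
w(Y, s) = 5 - Y
T(A, c) = 0 (T(A, c) = 0*(-1) = 0)
n = 0
w(17, 0) + n = (5 - 1*17) + 0 = (5 - 17) + 0 = -12 + 0 = -12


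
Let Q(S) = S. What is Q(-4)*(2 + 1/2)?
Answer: -10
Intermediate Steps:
Q(-4)*(2 + 1/2) = -4*(2 + 1/2) = -4*(2 + ½) = -4*5/2 = -10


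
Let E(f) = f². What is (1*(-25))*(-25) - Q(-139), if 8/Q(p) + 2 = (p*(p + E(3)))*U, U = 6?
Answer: 33880621/54209 ≈ 625.00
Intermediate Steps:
Q(p) = 8/(-2 + 6*p*(9 + p)) (Q(p) = 8/(-2 + (p*(p + 3²))*6) = 8/(-2 + (p*(p + 9))*6) = 8/(-2 + (p*(9 + p))*6) = 8/(-2 + 6*p*(9 + p)))
(1*(-25))*(-25) - Q(-139) = (1*(-25))*(-25) - 4/(-1 + 3*(-139)² + 27*(-139)) = -25*(-25) - 4/(-1 + 3*19321 - 3753) = 625 - 4/(-1 + 57963 - 3753) = 625 - 4/54209 = 33880621/54209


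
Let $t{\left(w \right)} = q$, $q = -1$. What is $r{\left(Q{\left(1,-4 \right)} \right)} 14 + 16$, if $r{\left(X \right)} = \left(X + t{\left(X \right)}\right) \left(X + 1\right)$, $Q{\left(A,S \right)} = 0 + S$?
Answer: $226$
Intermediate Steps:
$Q{\left(A,S \right)} = S$
$t{\left(w \right)} = -1$
$r{\left(X \right)} = \left(1 + X\right) \left(-1 + X\right)$ ($r{\left(X \right)} = \left(X - 1\right) \left(X + 1\right) = \left(-1 + X\right) \left(1 + X\right) = \left(1 + X\right) \left(-1 + X\right)$)
$r{\left(Q{\left(1,-4 \right)} \right)} 14 + 16 = \left(-1 + \left(-4\right)^{2}\right) 14 + 16 = \left(-1 + 16\right) 14 + 16 = 15 \cdot 14 + 16 = 210 + 16 = 226$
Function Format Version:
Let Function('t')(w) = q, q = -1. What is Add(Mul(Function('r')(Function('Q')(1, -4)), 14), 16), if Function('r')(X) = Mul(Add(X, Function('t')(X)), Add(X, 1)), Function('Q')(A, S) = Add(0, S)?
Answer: 226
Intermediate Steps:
Function('Q')(A, S) = S
Function('t')(w) = -1
Function('r')(X) = Mul(Add(1, X), Add(-1, X)) (Function('r')(X) = Mul(Add(X, -1), Add(X, 1)) = Mul(Add(-1, X), Add(1, X)) = Mul(Add(1, X), Add(-1, X)))
Add(Mul(Function('r')(Function('Q')(1, -4)), 14), 16) = Add(Mul(Add(-1, Pow(-4, 2)), 14), 16) = Add(Mul(Add(-1, 16), 14), 16) = Add(Mul(15, 14), 16) = Add(210, 16) = 226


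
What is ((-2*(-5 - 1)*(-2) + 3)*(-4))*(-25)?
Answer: -2100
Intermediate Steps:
((-2*(-5 - 1)*(-2) + 3)*(-4))*(-25) = ((-2*(-6)*(-2) + 3)*(-4))*(-25) = ((12*(-2) + 3)*(-4))*(-25) = ((-24 + 3)*(-4))*(-25) = -21*(-4)*(-25) = 84*(-25) = -2100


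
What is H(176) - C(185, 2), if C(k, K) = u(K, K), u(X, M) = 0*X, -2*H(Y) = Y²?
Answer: -15488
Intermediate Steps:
H(Y) = -Y²/2
u(X, M) = 0
C(k, K) = 0
H(176) - C(185, 2) = -½*176² - 1*0 = -½*30976 + 0 = -15488 + 0 = -15488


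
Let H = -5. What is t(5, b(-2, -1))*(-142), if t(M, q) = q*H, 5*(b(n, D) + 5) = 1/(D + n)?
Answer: -10792/3 ≈ -3597.3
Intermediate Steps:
b(n, D) = -5 + 1/(5*(D + n))
t(M, q) = -5*q (t(M, q) = q*(-5) = -5*q)
t(5, b(-2, -1))*(-142) = -5*(1/5 - 5*(-1) - 5*(-2))/(-1 - 2)*(-142) = -5*(1/5 + 5 + 10)/(-3)*(-142) = -(-5)*76/(3*5)*(-142) = -5*(-76/15)*(-142) = (76/3)*(-142) = -10792/3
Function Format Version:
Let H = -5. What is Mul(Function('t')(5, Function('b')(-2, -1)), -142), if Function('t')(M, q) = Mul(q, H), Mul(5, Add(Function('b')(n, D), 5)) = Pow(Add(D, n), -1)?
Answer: Rational(-10792, 3) ≈ -3597.3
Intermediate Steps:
Function('b')(n, D) = Add(-5, Mul(Rational(1, 5), Pow(Add(D, n), -1)))
Function('t')(M, q) = Mul(-5, q) (Function('t')(M, q) = Mul(q, -5) = Mul(-5, q))
Mul(Function('t')(5, Function('b')(-2, -1)), -142) = Mul(Mul(-5, Mul(Pow(Add(-1, -2), -1), Add(Rational(1, 5), Mul(-5, -1), Mul(-5, -2)))), -142) = Mul(Mul(-5, Mul(Pow(-3, -1), Add(Rational(1, 5), 5, 10))), -142) = Mul(Mul(-5, Mul(Rational(-1, 3), Rational(76, 5))), -142) = Mul(Mul(-5, Rational(-76, 15)), -142) = Mul(Rational(76, 3), -142) = Rational(-10792, 3)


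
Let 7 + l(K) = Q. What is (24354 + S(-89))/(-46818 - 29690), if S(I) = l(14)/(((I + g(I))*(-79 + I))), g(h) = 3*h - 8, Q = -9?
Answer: -93080987/292413576 ≈ -0.31832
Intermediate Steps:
l(K) = -16 (l(K) = -7 - 9 = -16)
g(h) = -8 + 3*h
S(I) = -16/((-79 + I)*(-8 + 4*I)) (S(I) = -16*1/((-79 + I)*(I + (-8 + 3*I))) = -16*1/((-79 + I)*(-8 + 4*I)) = -16/((-79 + I)*(-8 + 4*I)))
(24354 + S(-89))/(-46818 - 29690) = (24354 - 4/(158 + (-89)**2 - 81*(-89)))/(-46818 - 29690) = (24354 - 4/(158 + 7921 + 7209))/(-76508) = (24354 - 4/15288)*(-1/76508) = (24354 - 4*1/15288)*(-1/76508) = (24354 - 1/3822)*(-1/76508) = (93080987/3822)*(-1/76508) = -93080987/292413576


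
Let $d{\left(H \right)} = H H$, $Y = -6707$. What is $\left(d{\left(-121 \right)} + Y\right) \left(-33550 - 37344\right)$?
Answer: $-562472996$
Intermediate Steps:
$d{\left(H \right)} = H^{2}$
$\left(d{\left(-121 \right)} + Y\right) \left(-33550 - 37344\right) = \left(\left(-121\right)^{2} - 6707\right) \left(-33550 - 37344\right) = \left(14641 - 6707\right) \left(-70894\right) = 7934 \left(-70894\right) = -562472996$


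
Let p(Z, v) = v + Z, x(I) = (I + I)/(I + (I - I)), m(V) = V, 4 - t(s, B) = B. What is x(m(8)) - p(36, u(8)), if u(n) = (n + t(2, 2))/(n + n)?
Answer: -277/8 ≈ -34.625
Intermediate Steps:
t(s, B) = 4 - B
u(n) = (2 + n)/(2*n) (u(n) = (n + (4 - 1*2))/(n + n) = (n + (4 - 2))/((2*n)) = (n + 2)*(1/(2*n)) = (2 + n)*(1/(2*n)) = (2 + n)/(2*n))
x(I) = 2 (x(I) = (2*I)/(I + 0) = (2*I)/I = 2)
p(Z, v) = Z + v
x(m(8)) - p(36, u(8)) = 2 - (36 + (½)*(2 + 8)/8) = 2 - (36 + (½)*(⅛)*10) = 2 - (36 + 5/8) = 2 - 1*293/8 = 2 - 293/8 = -277/8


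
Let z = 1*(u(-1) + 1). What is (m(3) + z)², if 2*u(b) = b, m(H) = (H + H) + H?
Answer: 361/4 ≈ 90.250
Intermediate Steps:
m(H) = 3*H (m(H) = 2*H + H = 3*H)
u(b) = b/2
z = ½ (z = 1*((½)*(-1) + 1) = 1*(-½ + 1) = 1*(½) = ½ ≈ 0.50000)
(m(3) + z)² = (3*3 + ½)² = (9 + ½)² = (19/2)² = 361/4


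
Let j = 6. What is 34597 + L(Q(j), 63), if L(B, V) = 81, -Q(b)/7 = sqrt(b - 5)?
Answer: 34678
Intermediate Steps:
Q(b) = -7*sqrt(-5 + b) (Q(b) = -7*sqrt(b - 5) = -7*sqrt(-5 + b))
34597 + L(Q(j), 63) = 34597 + 81 = 34678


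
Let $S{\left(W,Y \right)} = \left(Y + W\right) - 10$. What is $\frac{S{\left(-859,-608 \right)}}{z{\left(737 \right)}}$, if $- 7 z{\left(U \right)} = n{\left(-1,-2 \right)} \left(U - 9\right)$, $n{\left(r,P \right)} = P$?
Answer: $- \frac{1477}{208} \approx -7.101$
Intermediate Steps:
$S{\left(W,Y \right)} = -10 + W + Y$ ($S{\left(W,Y \right)} = \left(W + Y\right) - 10 = -10 + W + Y$)
$z{\left(U \right)} = - \frac{18}{7} + \frac{2 U}{7}$ ($z{\left(U \right)} = - \frac{\left(-2\right) \left(U - 9\right)}{7} = - \frac{\left(-2\right) \left(-9 + U\right)}{7} = - \frac{18 - 2 U}{7} = - \frac{18}{7} + \frac{2 U}{7}$)
$\frac{S{\left(-859,-608 \right)}}{z{\left(737 \right)}} = \frac{-10 - 859 - 608}{- \frac{18}{7} + \frac{2}{7} \cdot 737} = - \frac{1477}{- \frac{18}{7} + \frac{1474}{7}} = - \frac{1477}{208}$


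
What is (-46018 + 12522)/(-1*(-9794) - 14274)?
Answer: 4187/560 ≈ 7.4768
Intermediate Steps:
(-46018 + 12522)/(-1*(-9794) - 14274) = -33496/(9794 - 14274) = -33496/(-4480) = -33496*(-1/4480) = 4187/560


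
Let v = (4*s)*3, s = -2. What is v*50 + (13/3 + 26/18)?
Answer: -10748/9 ≈ -1194.2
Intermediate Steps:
v = -24 (v = (4*(-2))*3 = -8*3 = -24)
v*50 + (13/3 + 26/18) = -24*50 + (13/3 + 26/18) = -1200 + (13*(⅓) + 26*(1/18)) = -1200 + (13/3 + 13/9) = -1200 + 52/9 = -10748/9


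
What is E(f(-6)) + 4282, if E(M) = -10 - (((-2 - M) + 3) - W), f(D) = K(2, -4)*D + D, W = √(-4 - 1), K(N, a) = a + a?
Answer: 4313 + I*√5 ≈ 4313.0 + 2.2361*I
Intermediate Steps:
K(N, a) = 2*a
W = I*√5 (W = √(-5) = I*√5 ≈ 2.2361*I)
f(D) = -7*D (f(D) = (2*(-4))*D + D = -8*D + D = -7*D)
E(M) = -11 + M + I*√5 (E(M) = -10 - (((-2 - M) + 3) - I*√5) = -10 - ((1 - M) - I*√5) = -10 - (1 - M - I*√5) = -10 + (-1 + M + I*√5) = -11 + M + I*√5)
E(f(-6)) + 4282 = (-11 - 7*(-6) + I*√5) + 4282 = (-11 + 42 + I*√5) + 4282 = (31 + I*√5) + 4282 = 4313 + I*√5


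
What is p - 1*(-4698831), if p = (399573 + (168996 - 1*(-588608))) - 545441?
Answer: 5310567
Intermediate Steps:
p = 611736 (p = (399573 + (168996 + 588608)) - 545441 = (399573 + 757604) - 545441 = 1157177 - 545441 = 611736)
p - 1*(-4698831) = 611736 - 1*(-4698831) = 611736 + 4698831 = 5310567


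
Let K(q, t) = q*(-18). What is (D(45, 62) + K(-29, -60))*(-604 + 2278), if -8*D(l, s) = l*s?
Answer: 580041/2 ≈ 2.9002e+5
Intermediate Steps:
K(q, t) = -18*q
D(l, s) = -l*s/8
(D(45, 62) + K(-29, -60))*(-604 + 2278) = (-⅛*45*62 - 18*(-29))*(-604 + 2278) = (-1395/4 + 522)*1674 = (693/4)*1674 = 580041/2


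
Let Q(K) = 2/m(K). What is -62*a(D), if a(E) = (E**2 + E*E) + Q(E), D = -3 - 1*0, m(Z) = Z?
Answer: -3224/3 ≈ -1074.7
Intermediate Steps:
Q(K) = 2/K
D = -3 (D = -3 + 0 = -3)
a(E) = 2/E + 2*E**2 (a(E) = (E**2 + E*E) + 2/E = (E**2 + E**2) + 2/E = 2*E**2 + 2/E = 2/E + 2*E**2)
-62*a(D) = -124*(1 + (-3)**3)/(-3) = -124*(-1)*(1 - 27)/3 = -124*(-1)*(-26)/3 = -62*52/3 = -3224/3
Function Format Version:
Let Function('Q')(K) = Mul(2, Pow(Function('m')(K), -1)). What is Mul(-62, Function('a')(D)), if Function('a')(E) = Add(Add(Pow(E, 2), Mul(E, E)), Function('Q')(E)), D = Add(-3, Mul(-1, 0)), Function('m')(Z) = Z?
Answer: Rational(-3224, 3) ≈ -1074.7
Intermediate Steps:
Function('Q')(K) = Mul(2, Pow(K, -1))
D = -3 (D = Add(-3, 0) = -3)
Function('a')(E) = Add(Mul(2, Pow(E, -1)), Mul(2, Pow(E, 2))) (Function('a')(E) = Add(Add(Pow(E, 2), Mul(E, E)), Mul(2, Pow(E, -1))) = Add(Add(Pow(E, 2), Pow(E, 2)), Mul(2, Pow(E, -1))) = Add(Mul(2, Pow(E, 2)), Mul(2, Pow(E, -1))) = Add(Mul(2, Pow(E, -1)), Mul(2, Pow(E, 2))))
Mul(-62, Function('a')(D)) = Mul(-62, Mul(2, Pow(-3, -1), Add(1, Pow(-3, 3)))) = Mul(-62, Mul(2, Rational(-1, 3), Add(1, -27))) = Mul(-62, Mul(2, Rational(-1, 3), -26)) = Mul(-62, Rational(52, 3)) = Rational(-3224, 3)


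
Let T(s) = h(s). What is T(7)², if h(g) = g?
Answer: 49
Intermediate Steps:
T(s) = s
T(7)² = 7² = 49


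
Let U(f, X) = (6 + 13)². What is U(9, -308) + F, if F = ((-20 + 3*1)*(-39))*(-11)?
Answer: -6932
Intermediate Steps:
U(f, X) = 361 (U(f, X) = 19² = 361)
F = -7293 (F = ((-20 + 3)*(-39))*(-11) = -17*(-39)*(-11) = 663*(-11) = -7293)
U(9, -308) + F = 361 - 7293 = -6932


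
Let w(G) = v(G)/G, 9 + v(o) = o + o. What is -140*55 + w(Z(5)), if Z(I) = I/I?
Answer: -7707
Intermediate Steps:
v(o) = -9 + 2*o (v(o) = -9 + (o + o) = -9 + 2*o)
Z(I) = 1
w(G) = (-9 + 2*G)/G
-140*55 + w(Z(5)) = -140*55 + (2 - 9/1) = -7700 + (2 - 9*1) = -7700 + (2 - 9) = -7700 - 7 = -7707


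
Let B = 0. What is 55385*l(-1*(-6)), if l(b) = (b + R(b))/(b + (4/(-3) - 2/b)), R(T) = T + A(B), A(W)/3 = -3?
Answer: 498465/13 ≈ 38343.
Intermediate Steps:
A(W) = -9 (A(W) = 3*(-3) = -9)
R(T) = -9 + T (R(T) = T - 9 = -9 + T)
l(b) = (-9 + 2*b)/(-4/3 + b - 2/b) (l(b) = (b + (-9 + b))/(b + (4/(-3) - 2/b)) = (-9 + 2*b)/(b + (4*(-1/3) - 2/b)) = (-9 + 2*b)/(b + (-4/3 - 2/b)) = (-9 + 2*b)/(-4/3 + b - 2/b))
55385*l(-1*(-6)) = 55385*(3*(-1*(-6))*(-9 + 2*(-1*(-6)))/(-6 - (-4)*(-6) + 3*(-1*(-6))**2)) = 55385*(3*6*(-9 + 2*6)/(-6 - 4*6 + 3*6**2)) = 55385*(3*6*(-9 + 12)/(-6 - 24 + 3*36)) = 55385*(3*6*3/(-6 - 24 + 108)) = 55385*(3*6*3/78) = 55385*(3*6*(1/78)*3) = 55385*(9/13) = 498465/13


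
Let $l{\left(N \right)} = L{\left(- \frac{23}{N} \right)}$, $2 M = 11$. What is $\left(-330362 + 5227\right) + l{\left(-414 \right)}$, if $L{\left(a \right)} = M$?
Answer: $- \frac{650259}{2} \approx -3.2513 \cdot 10^{5}$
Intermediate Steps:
$M = \frac{11}{2}$ ($M = \frac{1}{2} \cdot 11 = \frac{11}{2} \approx 5.5$)
$L{\left(a \right)} = \frac{11}{2}$
$l{\left(N \right)} = \frac{11}{2}$
$\left(-330362 + 5227\right) + l{\left(-414 \right)} = \left(-330362 + 5227\right) + \frac{11}{2} = -325135 + \frac{11}{2} = - \frac{650259}{2}$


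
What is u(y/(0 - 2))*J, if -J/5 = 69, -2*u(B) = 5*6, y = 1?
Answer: 5175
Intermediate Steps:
u(B) = -15 (u(B) = -5*6/2 = -1/2*30 = -15)
J = -345 (J = -5*69 = -345)
u(y/(0 - 2))*J = -15*(-345) = 5175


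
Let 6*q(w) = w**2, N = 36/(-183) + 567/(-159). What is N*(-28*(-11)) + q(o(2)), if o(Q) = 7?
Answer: -22322503/19398 ≈ -1150.8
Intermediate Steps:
N = -12165/3233 (N = 36*(-1/183) + 567*(-1/159) = -12/61 - 189/53 = -12165/3233 ≈ -3.7628)
q(w) = w**2/6
N*(-28*(-11)) + q(o(2)) = -(-340620)*(-11)/3233 + (1/6)*7**2 = -12165/3233*308 + (1/6)*49 = -3746820/3233 + 49/6 = -22322503/19398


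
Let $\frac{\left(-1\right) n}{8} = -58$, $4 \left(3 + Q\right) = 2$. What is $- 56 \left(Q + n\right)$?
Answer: $-25844$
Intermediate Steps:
$Q = - \frac{5}{2}$ ($Q = -3 + \frac{1}{4} \cdot 2 = -3 + \frac{1}{2} = - \frac{5}{2} \approx -2.5$)
$n = 464$ ($n = \left(-8\right) \left(-58\right) = 464$)
$- 56 \left(Q + n\right) = - 56 \left(- \frac{5}{2} + 464\right) = \left(-56\right) \frac{923}{2} = -25844$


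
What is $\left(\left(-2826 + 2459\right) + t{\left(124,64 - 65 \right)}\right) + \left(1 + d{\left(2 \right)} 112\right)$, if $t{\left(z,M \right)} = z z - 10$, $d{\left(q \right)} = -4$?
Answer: $14552$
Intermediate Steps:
$t{\left(z,M \right)} = -10 + z^{2}$ ($t{\left(z,M \right)} = z^{2} - 10 = -10 + z^{2}$)
$\left(\left(-2826 + 2459\right) + t{\left(124,64 - 65 \right)}\right) + \left(1 + d{\left(2 \right)} 112\right) = \left(\left(-2826 + 2459\right) - \left(10 - 124^{2}\right)\right) + \left(1 - 448\right) = \left(-367 + \left(-10 + 15376\right)\right) + \left(1 - 448\right) = \left(-367 + 15366\right) - 447 = 14999 - 447 = 14552$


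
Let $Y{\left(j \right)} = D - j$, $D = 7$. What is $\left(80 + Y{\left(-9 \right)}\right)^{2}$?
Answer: $9216$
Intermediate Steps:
$Y{\left(j \right)} = 7 - j$
$\left(80 + Y{\left(-9 \right)}\right)^{2} = \left(80 + \left(7 - -9\right)\right)^{2} = \left(80 + \left(7 + 9\right)\right)^{2} = \left(80 + 16\right)^{2} = 96^{2} = 9216$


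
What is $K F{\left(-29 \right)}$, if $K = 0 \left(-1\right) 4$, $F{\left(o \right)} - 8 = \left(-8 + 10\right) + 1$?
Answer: $0$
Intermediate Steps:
$F{\left(o \right)} = 11$ ($F{\left(o \right)} = 8 + \left(\left(-8 + 10\right) + 1\right) = 8 + \left(2 + 1\right) = 8 + 3 = 11$)
$K = 0$ ($K = 0 \cdot 4 = 0$)
$K F{\left(-29 \right)} = 0 \cdot 11 = 0$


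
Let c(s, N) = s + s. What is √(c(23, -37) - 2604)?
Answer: I*√2558 ≈ 50.577*I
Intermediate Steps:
c(s, N) = 2*s
√(c(23, -37) - 2604) = √(2*23 - 2604) = √(46 - 2604) = √(-2558) = I*√2558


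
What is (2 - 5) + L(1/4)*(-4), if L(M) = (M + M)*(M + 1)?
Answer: -11/2 ≈ -5.5000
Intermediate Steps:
L(M) = 2*M*(1 + M) (L(M) = (2*M)*(1 + M) = 2*M*(1 + M))
(2 - 5) + L(1/4)*(-4) = (2 - 5) + (2*(1 + 1/4)/4)*(-4) = -3 + (2*(¼)*(1 + ¼))*(-4) = -3 + (2*(¼)*(5/4))*(-4) = -3 + (5/8)*(-4) = -3 - 5/2 = -11/2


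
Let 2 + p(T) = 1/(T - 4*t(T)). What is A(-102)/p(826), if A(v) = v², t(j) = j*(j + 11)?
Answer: -28763127288/5529245 ≈ -5202.0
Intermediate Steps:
t(j) = j*(11 + j)
p(T) = -2 + 1/(T - 4*T*(11 + T))
A(-102)/p(826) = (-102)²/(((-1 + 2*826 - 8*826*(11 + 826))/(826*(43 + 4*826)))) = 10404/(((-1 + 1652 - 8*826*837)/(826*(43 + 3304)))) = 10404/(((1/826)*(-1 + 1652 - 5530896)/3347)) = 10404/(((1/826)*(1/3347)*(-5529245))) = 10404/(-5529245/2764622) = 10404*(-2764622/5529245) = -28763127288/5529245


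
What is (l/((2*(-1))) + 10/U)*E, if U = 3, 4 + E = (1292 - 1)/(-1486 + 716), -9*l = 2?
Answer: -45167/2310 ≈ -19.553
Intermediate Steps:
l = -2/9 (l = -⅑*2 = -2/9 ≈ -0.22222)
E = -4371/770 (E = -4 + (1292 - 1)/(-1486 + 716) = -4 + 1291/(-770) = -4 + 1291*(-1/770) = -4 - 1291/770 = -4371/770 ≈ -5.6766)
(l/((2*(-1))) + 10/U)*E = (-2/(9*(2*(-1))) + 10/3)*(-4371/770) = (-2/9/(-2) + 10*(⅓))*(-4371/770) = (-2/9*(-½) + 10/3)*(-4371/770) = (⅑ + 10/3)*(-4371/770) = (31/9)*(-4371/770) = -45167/2310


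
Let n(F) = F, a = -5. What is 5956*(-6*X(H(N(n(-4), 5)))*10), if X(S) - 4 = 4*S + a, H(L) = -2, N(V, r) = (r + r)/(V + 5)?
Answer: 3216240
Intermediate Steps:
N(V, r) = 2*r/(5 + V) (N(V, r) = (2*r)/(5 + V) = 2*r/(5 + V))
X(S) = -1 + 4*S (X(S) = 4 + (4*S - 5) = 4 + (-5 + 4*S) = -1 + 4*S)
5956*(-6*X(H(N(n(-4), 5)))*10) = 5956*(-6*(-1 + 4*(-2))*10) = 5956*(-6*(-1 - 8)*10) = 5956*(-6*(-9)*10) = 5956*(54*10) = 5956*540 = 3216240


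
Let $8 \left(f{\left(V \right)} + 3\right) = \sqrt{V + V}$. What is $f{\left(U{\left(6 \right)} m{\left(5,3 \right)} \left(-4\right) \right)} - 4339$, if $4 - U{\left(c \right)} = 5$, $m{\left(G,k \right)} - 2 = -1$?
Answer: $-4342 + \frac{\sqrt{2}}{4} \approx -4341.6$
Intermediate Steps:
$m{\left(G,k \right)} = 1$ ($m{\left(G,k \right)} = 2 - 1 = 1$)
$U{\left(c \right)} = -1$ ($U{\left(c \right)} = 4 - 5 = -1$)
$f{\left(V \right)} = -3 + \frac{\sqrt{2} \sqrt{V}}{8}$ ($f{\left(V \right)} = -3 + \frac{\sqrt{V + V}}{8} = -3 + \frac{\sqrt{2 V}}{8} = -3 + \frac{\sqrt{2} \sqrt{V}}{8}$)
$f{\left(U{\left(6 \right)} m{\left(5,3 \right)} \left(-4\right) \right)} - 4339 = \left(-3 + \frac{\sqrt{2} \sqrt{\left(-1\right) 1 \left(-4\right)}}{8}\right) - 4339 = \left(-3 + \frac{\sqrt{2} \sqrt{\left(-1\right) \left(-4\right)}}{8}\right) - 4339 = \left(-3 + \frac{\sqrt{2} \sqrt{4}}{8}\right) - 4339 = \left(-3 + \frac{1}{8} \sqrt{2} \cdot 2\right) - 4339 = \left(-3 + \frac{\sqrt{2}}{4}\right) - 4339 = -4342 + \frac{\sqrt{2}}{4}$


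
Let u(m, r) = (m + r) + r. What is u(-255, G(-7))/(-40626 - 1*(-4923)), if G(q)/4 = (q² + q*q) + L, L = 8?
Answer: -593/35703 ≈ -0.016609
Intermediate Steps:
G(q) = 32 + 8*q² (G(q) = 4*((q² + q*q) + 8) = 4*((q² + q²) + 8) = 4*(2*q² + 8) = 4*(8 + 2*q²) = 32 + 8*q²)
u(m, r) = m + 2*r
u(-255, G(-7))/(-40626 - 1*(-4923)) = (-255 + 2*(32 + 8*(-7)²))/(-40626 - 1*(-4923)) = (-255 + 2*(32 + 8*49))/(-40626 + 4923) = (-255 + 2*(32 + 392))/(-35703) = (-255 + 2*424)*(-1/35703) = (-255 + 848)*(-1/35703) = 593*(-1/35703) = -593/35703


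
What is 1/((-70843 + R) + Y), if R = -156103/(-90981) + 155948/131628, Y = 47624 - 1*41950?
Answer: -997970589/65033850661985 ≈ -1.5345e-5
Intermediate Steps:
Y = 5674 (Y = 47624 - 41950 = 5674)
R = 2894652556/997970589 (R = -156103*(-1/90981) + 155948*(1/131628) = 156103/90981 + 38987/32907 = 2894652556/997970589 ≈ 2.9005)
1/((-70843 + R) + Y) = 1/((-70843 + 2894652556/997970589) + 5674) = 1/(-70696335783971/997970589 + 5674) = 1/(-65033850661985/997970589) = -997970589/65033850661985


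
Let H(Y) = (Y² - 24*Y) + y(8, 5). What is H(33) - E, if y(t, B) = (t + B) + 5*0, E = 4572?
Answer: -4262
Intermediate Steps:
y(t, B) = B + t (y(t, B) = (B + t) + 0 = B + t)
H(Y) = 13 + Y² - 24*Y (H(Y) = (Y² - 24*Y) + (5 + 8) = (Y² - 24*Y) + 13 = 13 + Y² - 24*Y)
H(33) - E = (13 + 33² - 24*33) - 1*4572 = (13 + 1089 - 792) - 4572 = 310 - 4572 = -4262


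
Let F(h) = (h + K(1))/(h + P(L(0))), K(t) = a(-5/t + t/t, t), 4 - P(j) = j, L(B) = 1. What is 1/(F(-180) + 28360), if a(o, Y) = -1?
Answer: 177/5019901 ≈ 3.5260e-5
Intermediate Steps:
P(j) = 4 - j
K(t) = -1
F(h) = (-1 + h)/(3 + h) (F(h) = (h - 1)/(h + (4 - 1*1)) = (-1 + h)/(h + (4 - 1)) = (-1 + h)/(h + 3) = (-1 + h)/(3 + h))
1/(F(-180) + 28360) = 1/((-1 - 180)/(3 - 180) + 28360) = 1/(-181/(-177) + 28360) = 1/(-1/177*(-181) + 28360) = 1/(181/177 + 28360) = 1/(5019901/177) = 177/5019901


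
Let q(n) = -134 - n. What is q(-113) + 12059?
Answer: 12038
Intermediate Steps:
q(-113) + 12059 = (-134 - 1*(-113)) + 12059 = (-134 + 113) + 12059 = -21 + 12059 = 12038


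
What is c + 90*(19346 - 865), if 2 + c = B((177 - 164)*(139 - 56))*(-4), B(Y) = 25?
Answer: 1663188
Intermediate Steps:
c = -102 (c = -2 + 25*(-4) = -2 - 100 = -102)
c + 90*(19346 - 865) = -102 + 90*(19346 - 865) = -102 + 90*18481 = -102 + 1663290 = 1663188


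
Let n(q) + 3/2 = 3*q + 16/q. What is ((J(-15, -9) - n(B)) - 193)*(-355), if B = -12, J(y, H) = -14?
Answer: 358195/6 ≈ 59699.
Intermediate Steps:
n(q) = -3/2 + 3*q + 16/q (n(q) = -3/2 + (3*q + 16/q) = -3/2 + 3*q + 16/q)
((J(-15, -9) - n(B)) - 193)*(-355) = ((-14 - (-3/2 + 3*(-12) + 16/(-12))) - 193)*(-355) = ((-14 - (-3/2 - 36 + 16*(-1/12))) - 193)*(-355) = ((-14 - (-3/2 - 36 - 4/3)) - 193)*(-355) = ((-14 - 1*(-233/6)) - 193)*(-355) = ((-14 + 233/6) - 193)*(-355) = (149/6 - 193)*(-355) = -1009/6*(-355) = 358195/6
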